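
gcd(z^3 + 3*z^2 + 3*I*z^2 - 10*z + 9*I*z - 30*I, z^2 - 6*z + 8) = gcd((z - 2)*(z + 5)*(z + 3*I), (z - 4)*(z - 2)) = z - 2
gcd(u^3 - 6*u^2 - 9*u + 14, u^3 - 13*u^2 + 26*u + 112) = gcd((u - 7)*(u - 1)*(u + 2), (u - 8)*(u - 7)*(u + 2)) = u^2 - 5*u - 14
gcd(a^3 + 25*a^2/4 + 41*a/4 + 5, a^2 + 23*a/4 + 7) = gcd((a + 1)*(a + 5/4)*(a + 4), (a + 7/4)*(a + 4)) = a + 4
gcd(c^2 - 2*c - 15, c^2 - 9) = c + 3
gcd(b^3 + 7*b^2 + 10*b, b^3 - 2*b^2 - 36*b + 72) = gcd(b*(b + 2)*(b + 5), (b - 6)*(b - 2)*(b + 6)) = 1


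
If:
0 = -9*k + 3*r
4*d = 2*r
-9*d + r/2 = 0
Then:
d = 0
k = 0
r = 0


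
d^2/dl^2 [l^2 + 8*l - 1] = 2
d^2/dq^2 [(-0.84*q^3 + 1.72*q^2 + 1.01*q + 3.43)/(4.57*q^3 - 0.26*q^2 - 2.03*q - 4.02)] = (69.84788*q^6 + 79.80591*q^5 + 762.977952*q^4 + 389.068382*q^3 - 18.78603*q^2 + 301.163208*q + 60.206666)/(95.443993*q^9 - 16.290222*q^8 - 126.262245*q^7 - 237.417194*q^6 + 84.745239*q^5 + 219.734094*q^4 + 200.463121*q^3 - 62.303166*q^2 - 98.416836*q - 64.964808)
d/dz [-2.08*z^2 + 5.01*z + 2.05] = 5.01 - 4.16*z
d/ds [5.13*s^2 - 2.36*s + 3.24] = 10.26*s - 2.36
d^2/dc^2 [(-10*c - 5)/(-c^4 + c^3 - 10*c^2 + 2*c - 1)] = 10*((2*c + 1)*(4*c^3 - 3*c^2 + 20*c - 2)^2 + (-8*c^3 + 6*c^2 - 40*c - (2*c + 1)*(6*c^2 - 3*c + 10) + 4)*(c^4 - c^3 + 10*c^2 - 2*c + 1))/(c^4 - c^3 + 10*c^2 - 2*c + 1)^3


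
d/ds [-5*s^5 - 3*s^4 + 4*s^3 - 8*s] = -25*s^4 - 12*s^3 + 12*s^2 - 8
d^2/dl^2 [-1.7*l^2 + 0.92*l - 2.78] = -3.40000000000000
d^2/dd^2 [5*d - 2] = 0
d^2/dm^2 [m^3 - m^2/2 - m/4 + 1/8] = 6*m - 1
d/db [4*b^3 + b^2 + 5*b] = 12*b^2 + 2*b + 5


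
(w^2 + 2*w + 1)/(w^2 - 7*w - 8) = (w + 1)/(w - 8)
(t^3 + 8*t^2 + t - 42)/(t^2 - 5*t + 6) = (t^2 + 10*t + 21)/(t - 3)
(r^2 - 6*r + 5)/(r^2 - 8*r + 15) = (r - 1)/(r - 3)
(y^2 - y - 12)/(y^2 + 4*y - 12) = (y^2 - y - 12)/(y^2 + 4*y - 12)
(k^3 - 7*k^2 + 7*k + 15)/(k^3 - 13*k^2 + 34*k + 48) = (k^2 - 8*k + 15)/(k^2 - 14*k + 48)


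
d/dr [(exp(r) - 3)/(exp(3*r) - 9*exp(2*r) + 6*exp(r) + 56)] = (-3*(exp(r) - 3)*(exp(2*r) - 6*exp(r) + 2) + exp(3*r) - 9*exp(2*r) + 6*exp(r) + 56)*exp(r)/(exp(3*r) - 9*exp(2*r) + 6*exp(r) + 56)^2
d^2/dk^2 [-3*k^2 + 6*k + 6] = -6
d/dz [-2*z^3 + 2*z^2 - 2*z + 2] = -6*z^2 + 4*z - 2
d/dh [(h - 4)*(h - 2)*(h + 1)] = 3*h^2 - 10*h + 2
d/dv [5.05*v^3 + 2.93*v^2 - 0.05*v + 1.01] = 15.15*v^2 + 5.86*v - 0.05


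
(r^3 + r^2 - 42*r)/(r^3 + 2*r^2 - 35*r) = (r - 6)/(r - 5)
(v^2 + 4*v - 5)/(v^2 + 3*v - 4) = (v + 5)/(v + 4)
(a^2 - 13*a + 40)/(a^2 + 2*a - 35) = (a - 8)/(a + 7)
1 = 1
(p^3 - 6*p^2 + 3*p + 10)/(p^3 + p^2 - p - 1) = (p^2 - 7*p + 10)/(p^2 - 1)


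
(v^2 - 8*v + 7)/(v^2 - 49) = (v - 1)/(v + 7)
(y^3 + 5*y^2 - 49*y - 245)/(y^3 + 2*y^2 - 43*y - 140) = (y + 7)/(y + 4)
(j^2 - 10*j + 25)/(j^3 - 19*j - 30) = (j - 5)/(j^2 + 5*j + 6)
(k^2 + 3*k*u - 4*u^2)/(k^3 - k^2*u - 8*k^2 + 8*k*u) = (k + 4*u)/(k*(k - 8))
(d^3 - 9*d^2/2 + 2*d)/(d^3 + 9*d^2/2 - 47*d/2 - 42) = d*(2*d - 1)/(2*d^2 + 17*d + 21)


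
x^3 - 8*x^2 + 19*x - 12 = (x - 4)*(x - 3)*(x - 1)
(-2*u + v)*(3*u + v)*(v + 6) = -6*u^2*v - 36*u^2 + u*v^2 + 6*u*v + v^3 + 6*v^2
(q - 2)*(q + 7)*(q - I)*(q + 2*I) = q^4 + 5*q^3 + I*q^3 - 12*q^2 + 5*I*q^2 + 10*q - 14*I*q - 28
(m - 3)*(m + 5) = m^2 + 2*m - 15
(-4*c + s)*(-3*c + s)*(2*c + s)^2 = 48*c^4 + 20*c^3*s - 12*c^2*s^2 - 3*c*s^3 + s^4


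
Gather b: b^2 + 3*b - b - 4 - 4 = b^2 + 2*b - 8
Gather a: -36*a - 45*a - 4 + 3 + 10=9 - 81*a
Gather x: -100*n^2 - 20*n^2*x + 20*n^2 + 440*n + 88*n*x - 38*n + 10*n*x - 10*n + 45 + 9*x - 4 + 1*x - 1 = -80*n^2 + 392*n + x*(-20*n^2 + 98*n + 10) + 40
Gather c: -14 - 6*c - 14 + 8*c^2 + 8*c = 8*c^2 + 2*c - 28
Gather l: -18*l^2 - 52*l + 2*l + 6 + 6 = -18*l^2 - 50*l + 12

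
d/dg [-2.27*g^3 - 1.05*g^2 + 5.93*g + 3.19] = -6.81*g^2 - 2.1*g + 5.93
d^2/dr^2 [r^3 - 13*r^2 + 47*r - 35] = 6*r - 26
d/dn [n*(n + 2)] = 2*n + 2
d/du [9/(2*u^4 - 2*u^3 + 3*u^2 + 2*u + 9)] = 18*(-4*u^3 + 3*u^2 - 3*u - 1)/(2*u^4 - 2*u^3 + 3*u^2 + 2*u + 9)^2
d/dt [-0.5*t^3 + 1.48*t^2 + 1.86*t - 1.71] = -1.5*t^2 + 2.96*t + 1.86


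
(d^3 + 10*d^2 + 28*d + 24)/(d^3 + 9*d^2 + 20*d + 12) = (d + 2)/(d + 1)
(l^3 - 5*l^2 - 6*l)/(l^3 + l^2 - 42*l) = (l + 1)/(l + 7)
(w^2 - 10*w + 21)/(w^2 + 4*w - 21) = (w - 7)/(w + 7)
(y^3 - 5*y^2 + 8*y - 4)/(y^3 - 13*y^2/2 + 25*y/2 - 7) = 2*(y - 2)/(2*y - 7)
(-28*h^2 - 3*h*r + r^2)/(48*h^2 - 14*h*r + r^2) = (-28*h^2 - 3*h*r + r^2)/(48*h^2 - 14*h*r + r^2)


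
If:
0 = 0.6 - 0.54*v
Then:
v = 1.11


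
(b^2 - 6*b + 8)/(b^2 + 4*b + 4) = (b^2 - 6*b + 8)/(b^2 + 4*b + 4)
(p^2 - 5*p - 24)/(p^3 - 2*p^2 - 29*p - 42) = (p - 8)/(p^2 - 5*p - 14)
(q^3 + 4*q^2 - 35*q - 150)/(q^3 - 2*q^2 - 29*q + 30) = (q + 5)/(q - 1)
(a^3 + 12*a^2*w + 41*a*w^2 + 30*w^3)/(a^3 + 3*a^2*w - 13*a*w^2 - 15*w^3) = (-a - 6*w)/(-a + 3*w)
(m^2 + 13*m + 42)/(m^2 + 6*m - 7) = (m + 6)/(m - 1)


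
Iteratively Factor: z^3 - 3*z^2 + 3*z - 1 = (z - 1)*(z^2 - 2*z + 1) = (z - 1)^2*(z - 1)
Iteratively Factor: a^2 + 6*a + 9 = (a + 3)*(a + 3)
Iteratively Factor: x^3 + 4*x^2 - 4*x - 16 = (x + 2)*(x^2 + 2*x - 8) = (x - 2)*(x + 2)*(x + 4)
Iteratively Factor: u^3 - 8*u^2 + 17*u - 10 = (u - 2)*(u^2 - 6*u + 5) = (u - 5)*(u - 2)*(u - 1)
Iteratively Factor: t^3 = (t)*(t^2) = t^2*(t)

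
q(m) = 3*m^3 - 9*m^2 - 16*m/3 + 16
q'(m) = 9*m^2 - 18*m - 16/3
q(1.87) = -5.83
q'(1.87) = -7.52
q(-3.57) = -216.16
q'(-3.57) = 173.63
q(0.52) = 11.21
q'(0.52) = -12.26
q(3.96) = 40.04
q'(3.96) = 64.52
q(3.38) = 11.00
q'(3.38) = 36.65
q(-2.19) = -47.00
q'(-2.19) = 77.25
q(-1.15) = 5.67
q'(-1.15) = 27.27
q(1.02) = 4.38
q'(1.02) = -14.33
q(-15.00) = -12054.00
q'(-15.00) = 2289.67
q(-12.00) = -6400.00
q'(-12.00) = 1506.67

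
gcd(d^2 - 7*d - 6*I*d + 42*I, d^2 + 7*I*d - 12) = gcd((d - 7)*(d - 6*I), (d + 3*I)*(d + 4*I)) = 1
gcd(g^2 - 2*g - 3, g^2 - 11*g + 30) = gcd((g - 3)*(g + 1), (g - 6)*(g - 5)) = 1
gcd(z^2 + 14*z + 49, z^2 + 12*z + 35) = z + 7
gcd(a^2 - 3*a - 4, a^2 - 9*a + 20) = a - 4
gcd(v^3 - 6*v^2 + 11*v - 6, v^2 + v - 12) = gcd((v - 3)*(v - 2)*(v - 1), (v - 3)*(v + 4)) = v - 3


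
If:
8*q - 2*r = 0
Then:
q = r/4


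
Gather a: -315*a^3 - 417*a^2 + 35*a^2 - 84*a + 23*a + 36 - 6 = -315*a^3 - 382*a^2 - 61*a + 30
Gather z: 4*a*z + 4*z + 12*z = z*(4*a + 16)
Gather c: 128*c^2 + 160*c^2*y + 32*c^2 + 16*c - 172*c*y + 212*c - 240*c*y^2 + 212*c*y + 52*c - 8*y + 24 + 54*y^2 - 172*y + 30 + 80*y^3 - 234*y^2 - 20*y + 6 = c^2*(160*y + 160) + c*(-240*y^2 + 40*y + 280) + 80*y^3 - 180*y^2 - 200*y + 60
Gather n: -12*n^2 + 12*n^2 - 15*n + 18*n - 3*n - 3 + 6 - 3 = 0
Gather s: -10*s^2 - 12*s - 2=-10*s^2 - 12*s - 2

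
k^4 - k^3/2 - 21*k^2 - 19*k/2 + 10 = (k - 5)*(k - 1/2)*(k + 1)*(k + 4)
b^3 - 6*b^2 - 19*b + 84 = (b - 7)*(b - 3)*(b + 4)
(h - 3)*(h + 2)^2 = h^3 + h^2 - 8*h - 12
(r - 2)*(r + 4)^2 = r^3 + 6*r^2 - 32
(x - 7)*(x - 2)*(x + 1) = x^3 - 8*x^2 + 5*x + 14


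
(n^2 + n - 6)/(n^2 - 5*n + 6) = (n + 3)/(n - 3)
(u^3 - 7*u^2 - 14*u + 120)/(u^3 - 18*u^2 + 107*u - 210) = (u + 4)/(u - 7)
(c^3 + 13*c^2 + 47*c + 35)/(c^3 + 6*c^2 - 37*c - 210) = (c + 1)/(c - 6)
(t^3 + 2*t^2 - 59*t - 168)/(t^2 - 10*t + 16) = (t^2 + 10*t + 21)/(t - 2)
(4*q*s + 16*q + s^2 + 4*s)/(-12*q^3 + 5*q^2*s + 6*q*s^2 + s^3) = (-s - 4)/(3*q^2 - 2*q*s - s^2)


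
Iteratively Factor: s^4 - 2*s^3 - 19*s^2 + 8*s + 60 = (s - 2)*(s^3 - 19*s - 30) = (s - 5)*(s - 2)*(s^2 + 5*s + 6) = (s - 5)*(s - 2)*(s + 3)*(s + 2)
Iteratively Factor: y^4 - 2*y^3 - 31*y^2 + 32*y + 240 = (y - 4)*(y^3 + 2*y^2 - 23*y - 60) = (y - 5)*(y - 4)*(y^2 + 7*y + 12) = (y - 5)*(y - 4)*(y + 3)*(y + 4)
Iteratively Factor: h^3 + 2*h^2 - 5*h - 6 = (h - 2)*(h^2 + 4*h + 3) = (h - 2)*(h + 1)*(h + 3)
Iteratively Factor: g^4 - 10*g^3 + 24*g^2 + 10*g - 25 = (g - 5)*(g^3 - 5*g^2 - g + 5) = (g - 5)*(g + 1)*(g^2 - 6*g + 5) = (g - 5)^2*(g + 1)*(g - 1)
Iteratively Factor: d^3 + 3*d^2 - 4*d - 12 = (d + 2)*(d^2 + d - 6) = (d - 2)*(d + 2)*(d + 3)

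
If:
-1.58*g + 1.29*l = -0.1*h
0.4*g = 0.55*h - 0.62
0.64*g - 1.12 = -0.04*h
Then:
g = 1.61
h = 2.30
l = 1.79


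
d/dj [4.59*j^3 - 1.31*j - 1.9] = 13.77*j^2 - 1.31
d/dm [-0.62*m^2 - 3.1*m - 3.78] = -1.24*m - 3.1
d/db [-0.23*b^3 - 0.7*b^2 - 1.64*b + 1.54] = -0.69*b^2 - 1.4*b - 1.64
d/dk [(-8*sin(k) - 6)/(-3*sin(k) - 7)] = 38*cos(k)/(3*sin(k) + 7)^2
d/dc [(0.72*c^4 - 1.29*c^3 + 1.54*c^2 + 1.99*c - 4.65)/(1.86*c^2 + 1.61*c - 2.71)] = (2.6784*c^5 + 1.0782*c^4 - 11.9586*c^3 + 9.2657*c^2 + 8.9512*c + 2.0936)/(3.4596*c^4 + 5.9892*c^3 - 7.4891*c^2 - 8.7262*c + 7.3441)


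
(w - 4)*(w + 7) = w^2 + 3*w - 28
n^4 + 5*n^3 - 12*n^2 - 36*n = n*(n - 3)*(n + 2)*(n + 6)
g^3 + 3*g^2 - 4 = (g - 1)*(g + 2)^2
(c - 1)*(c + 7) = c^2 + 6*c - 7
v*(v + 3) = v^2 + 3*v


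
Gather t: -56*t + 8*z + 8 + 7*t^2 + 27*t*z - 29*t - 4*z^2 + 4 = 7*t^2 + t*(27*z - 85) - 4*z^2 + 8*z + 12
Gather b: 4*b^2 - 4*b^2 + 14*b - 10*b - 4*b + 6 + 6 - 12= 0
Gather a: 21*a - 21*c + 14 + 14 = 21*a - 21*c + 28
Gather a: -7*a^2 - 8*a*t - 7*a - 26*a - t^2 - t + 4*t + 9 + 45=-7*a^2 + a*(-8*t - 33) - t^2 + 3*t + 54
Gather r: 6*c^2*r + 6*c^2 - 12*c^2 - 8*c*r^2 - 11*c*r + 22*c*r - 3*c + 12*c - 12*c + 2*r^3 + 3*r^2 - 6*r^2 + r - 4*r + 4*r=-6*c^2 - 3*c + 2*r^3 + r^2*(-8*c - 3) + r*(6*c^2 + 11*c + 1)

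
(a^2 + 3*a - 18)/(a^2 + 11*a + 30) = (a - 3)/(a + 5)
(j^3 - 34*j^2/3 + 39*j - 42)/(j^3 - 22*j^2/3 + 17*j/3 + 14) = (j - 3)/(j + 1)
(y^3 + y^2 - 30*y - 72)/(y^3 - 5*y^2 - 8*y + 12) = (y^2 + 7*y + 12)/(y^2 + y - 2)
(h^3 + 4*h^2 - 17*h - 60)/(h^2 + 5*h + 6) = (h^2 + h - 20)/(h + 2)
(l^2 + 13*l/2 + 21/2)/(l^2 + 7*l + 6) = (2*l^2 + 13*l + 21)/(2*(l^2 + 7*l + 6))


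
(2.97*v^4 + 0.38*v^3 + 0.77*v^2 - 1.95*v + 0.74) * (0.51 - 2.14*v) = -6.3558*v^5 + 0.7015*v^4 - 1.454*v^3 + 4.5657*v^2 - 2.5781*v + 0.3774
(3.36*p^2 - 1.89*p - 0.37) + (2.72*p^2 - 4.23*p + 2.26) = 6.08*p^2 - 6.12*p + 1.89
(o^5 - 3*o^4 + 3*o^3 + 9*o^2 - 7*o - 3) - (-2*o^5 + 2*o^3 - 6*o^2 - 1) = 3*o^5 - 3*o^4 + o^3 + 15*o^2 - 7*o - 2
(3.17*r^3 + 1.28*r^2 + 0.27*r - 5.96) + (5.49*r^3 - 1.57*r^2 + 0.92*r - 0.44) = 8.66*r^3 - 0.29*r^2 + 1.19*r - 6.4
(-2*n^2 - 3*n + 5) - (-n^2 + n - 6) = -n^2 - 4*n + 11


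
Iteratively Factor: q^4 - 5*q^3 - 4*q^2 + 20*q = (q - 5)*(q^3 - 4*q) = q*(q - 5)*(q^2 - 4) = q*(q - 5)*(q + 2)*(q - 2)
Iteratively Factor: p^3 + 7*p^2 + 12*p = (p)*(p^2 + 7*p + 12) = p*(p + 4)*(p + 3)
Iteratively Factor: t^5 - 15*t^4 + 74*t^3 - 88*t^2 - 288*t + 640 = (t + 2)*(t^4 - 17*t^3 + 108*t^2 - 304*t + 320) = (t - 4)*(t + 2)*(t^3 - 13*t^2 + 56*t - 80) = (t - 4)^2*(t + 2)*(t^2 - 9*t + 20) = (t - 4)^3*(t + 2)*(t - 5)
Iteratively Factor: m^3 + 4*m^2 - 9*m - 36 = (m + 3)*(m^2 + m - 12) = (m + 3)*(m + 4)*(m - 3)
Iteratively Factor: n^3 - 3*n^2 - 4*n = (n)*(n^2 - 3*n - 4) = n*(n + 1)*(n - 4)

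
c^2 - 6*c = c*(c - 6)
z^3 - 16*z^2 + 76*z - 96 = (z - 8)*(z - 6)*(z - 2)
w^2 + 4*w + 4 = (w + 2)^2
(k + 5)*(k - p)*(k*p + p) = k^3*p - k^2*p^2 + 6*k^2*p - 6*k*p^2 + 5*k*p - 5*p^2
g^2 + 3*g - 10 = (g - 2)*(g + 5)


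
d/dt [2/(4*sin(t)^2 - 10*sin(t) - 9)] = 4*(5 - 4*sin(t))*cos(t)/(-4*sin(t)^2 + 10*sin(t) + 9)^2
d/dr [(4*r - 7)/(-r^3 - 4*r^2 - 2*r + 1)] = (8*r^3 - 5*r^2 - 56*r - 10)/(r^6 + 8*r^5 + 20*r^4 + 14*r^3 - 4*r^2 - 4*r + 1)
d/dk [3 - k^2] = -2*k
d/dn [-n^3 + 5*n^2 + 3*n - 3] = -3*n^2 + 10*n + 3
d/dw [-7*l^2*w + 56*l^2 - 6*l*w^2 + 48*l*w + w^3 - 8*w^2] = -7*l^2 - 12*l*w + 48*l + 3*w^2 - 16*w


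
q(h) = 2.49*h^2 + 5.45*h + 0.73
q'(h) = 4.98*h + 5.45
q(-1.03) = -2.24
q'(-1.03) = 0.32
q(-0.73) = -1.92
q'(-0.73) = 1.81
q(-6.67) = 75.16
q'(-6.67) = -27.77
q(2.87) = 36.88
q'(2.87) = 19.74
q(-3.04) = 7.17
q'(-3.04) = -9.69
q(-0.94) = -2.19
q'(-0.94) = 0.77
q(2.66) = 32.85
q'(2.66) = 18.70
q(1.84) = 19.19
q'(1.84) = 14.61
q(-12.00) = 293.89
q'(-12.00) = -54.31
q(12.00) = 424.69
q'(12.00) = 65.21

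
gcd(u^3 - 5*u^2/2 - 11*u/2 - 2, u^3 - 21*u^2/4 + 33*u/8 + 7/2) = u^2 - 7*u/2 - 2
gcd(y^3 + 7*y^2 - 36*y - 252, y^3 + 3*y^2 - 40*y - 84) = y^2 + y - 42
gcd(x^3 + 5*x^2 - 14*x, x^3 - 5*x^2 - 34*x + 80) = x - 2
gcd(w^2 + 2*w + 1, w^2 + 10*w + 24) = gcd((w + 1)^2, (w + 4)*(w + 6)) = 1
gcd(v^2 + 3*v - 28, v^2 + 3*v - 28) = v^2 + 3*v - 28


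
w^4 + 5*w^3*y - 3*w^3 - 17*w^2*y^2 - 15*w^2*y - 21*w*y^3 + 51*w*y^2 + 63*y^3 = (w - 3)*(w - 3*y)*(w + y)*(w + 7*y)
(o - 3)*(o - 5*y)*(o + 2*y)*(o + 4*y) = o^4 + o^3*y - 3*o^3 - 22*o^2*y^2 - 3*o^2*y - 40*o*y^3 + 66*o*y^2 + 120*y^3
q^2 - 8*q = q*(q - 8)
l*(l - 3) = l^2 - 3*l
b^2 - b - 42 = (b - 7)*(b + 6)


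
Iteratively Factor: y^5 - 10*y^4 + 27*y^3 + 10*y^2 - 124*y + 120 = (y - 5)*(y^4 - 5*y^3 + 2*y^2 + 20*y - 24) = (y - 5)*(y - 2)*(y^3 - 3*y^2 - 4*y + 12) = (y - 5)*(y - 2)*(y + 2)*(y^2 - 5*y + 6) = (y - 5)*(y - 2)^2*(y + 2)*(y - 3)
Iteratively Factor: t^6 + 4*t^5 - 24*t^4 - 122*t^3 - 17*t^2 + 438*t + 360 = (t + 3)*(t^5 + t^4 - 27*t^3 - 41*t^2 + 106*t + 120) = (t + 1)*(t + 3)*(t^4 - 27*t^2 - 14*t + 120) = (t + 1)*(t + 3)^2*(t^3 - 3*t^2 - 18*t + 40) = (t + 1)*(t + 3)^2*(t + 4)*(t^2 - 7*t + 10) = (t - 2)*(t + 1)*(t + 3)^2*(t + 4)*(t - 5)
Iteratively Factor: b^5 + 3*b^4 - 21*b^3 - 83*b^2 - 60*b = (b)*(b^4 + 3*b^3 - 21*b^2 - 83*b - 60) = b*(b - 5)*(b^3 + 8*b^2 + 19*b + 12) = b*(b - 5)*(b + 1)*(b^2 + 7*b + 12) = b*(b - 5)*(b + 1)*(b + 3)*(b + 4)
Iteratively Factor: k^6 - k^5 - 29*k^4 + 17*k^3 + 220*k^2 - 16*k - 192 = (k - 1)*(k^5 - 29*k^3 - 12*k^2 + 208*k + 192) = (k - 4)*(k - 1)*(k^4 + 4*k^3 - 13*k^2 - 64*k - 48) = (k - 4)*(k - 1)*(k + 1)*(k^3 + 3*k^2 - 16*k - 48) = (k - 4)*(k - 1)*(k + 1)*(k + 3)*(k^2 - 16) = (k - 4)*(k - 1)*(k + 1)*(k + 3)*(k + 4)*(k - 4)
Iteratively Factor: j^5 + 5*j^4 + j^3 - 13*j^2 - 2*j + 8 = (j - 1)*(j^4 + 6*j^3 + 7*j^2 - 6*j - 8) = (j - 1)^2*(j^3 + 7*j^2 + 14*j + 8) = (j - 1)^2*(j + 1)*(j^2 + 6*j + 8) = (j - 1)^2*(j + 1)*(j + 4)*(j + 2)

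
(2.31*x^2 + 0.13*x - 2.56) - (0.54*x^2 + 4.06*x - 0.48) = 1.77*x^2 - 3.93*x - 2.08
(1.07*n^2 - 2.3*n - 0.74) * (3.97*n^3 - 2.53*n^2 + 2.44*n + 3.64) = 4.2479*n^5 - 11.8381*n^4 + 5.492*n^3 + 0.155000000000001*n^2 - 10.1776*n - 2.6936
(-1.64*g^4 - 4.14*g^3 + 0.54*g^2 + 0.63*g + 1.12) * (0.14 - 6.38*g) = 10.4632*g^5 + 26.1836*g^4 - 4.0248*g^3 - 3.9438*g^2 - 7.0574*g + 0.1568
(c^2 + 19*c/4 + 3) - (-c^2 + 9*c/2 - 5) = 2*c^2 + c/4 + 8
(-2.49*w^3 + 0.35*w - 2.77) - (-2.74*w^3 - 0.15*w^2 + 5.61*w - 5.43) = 0.25*w^3 + 0.15*w^2 - 5.26*w + 2.66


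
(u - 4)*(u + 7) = u^2 + 3*u - 28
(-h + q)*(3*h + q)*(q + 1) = -3*h^2*q - 3*h^2 + 2*h*q^2 + 2*h*q + q^3 + q^2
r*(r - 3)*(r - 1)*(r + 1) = r^4 - 3*r^3 - r^2 + 3*r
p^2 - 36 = (p - 6)*(p + 6)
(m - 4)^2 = m^2 - 8*m + 16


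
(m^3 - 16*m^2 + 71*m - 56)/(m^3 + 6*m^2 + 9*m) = (m^3 - 16*m^2 + 71*m - 56)/(m*(m^2 + 6*m + 9))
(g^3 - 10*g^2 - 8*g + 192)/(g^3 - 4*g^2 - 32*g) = (g - 6)/g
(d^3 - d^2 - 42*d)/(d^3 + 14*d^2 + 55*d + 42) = d*(d - 7)/(d^2 + 8*d + 7)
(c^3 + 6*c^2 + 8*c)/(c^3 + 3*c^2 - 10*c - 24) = c/(c - 3)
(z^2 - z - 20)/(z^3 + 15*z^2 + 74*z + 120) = (z - 5)/(z^2 + 11*z + 30)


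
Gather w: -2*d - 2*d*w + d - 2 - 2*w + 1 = -d + w*(-2*d - 2) - 1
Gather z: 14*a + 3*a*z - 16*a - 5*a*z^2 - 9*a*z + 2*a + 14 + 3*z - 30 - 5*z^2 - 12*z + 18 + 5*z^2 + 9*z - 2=-5*a*z^2 - 6*a*z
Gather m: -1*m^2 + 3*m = -m^2 + 3*m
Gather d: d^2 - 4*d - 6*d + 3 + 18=d^2 - 10*d + 21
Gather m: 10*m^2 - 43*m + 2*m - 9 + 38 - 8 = 10*m^2 - 41*m + 21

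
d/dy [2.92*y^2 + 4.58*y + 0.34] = 5.84*y + 4.58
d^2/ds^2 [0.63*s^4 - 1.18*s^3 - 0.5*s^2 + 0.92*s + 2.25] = 7.56*s^2 - 7.08*s - 1.0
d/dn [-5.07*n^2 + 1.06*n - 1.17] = 1.06 - 10.14*n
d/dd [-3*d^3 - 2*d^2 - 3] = d*(-9*d - 4)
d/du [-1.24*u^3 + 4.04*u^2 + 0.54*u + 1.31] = -3.72*u^2 + 8.08*u + 0.54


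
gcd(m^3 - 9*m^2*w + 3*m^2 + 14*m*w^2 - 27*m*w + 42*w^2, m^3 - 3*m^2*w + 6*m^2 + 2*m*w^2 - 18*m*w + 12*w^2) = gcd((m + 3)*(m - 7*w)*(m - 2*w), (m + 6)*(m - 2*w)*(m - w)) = -m + 2*w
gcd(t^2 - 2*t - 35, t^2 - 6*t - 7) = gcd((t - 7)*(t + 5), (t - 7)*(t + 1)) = t - 7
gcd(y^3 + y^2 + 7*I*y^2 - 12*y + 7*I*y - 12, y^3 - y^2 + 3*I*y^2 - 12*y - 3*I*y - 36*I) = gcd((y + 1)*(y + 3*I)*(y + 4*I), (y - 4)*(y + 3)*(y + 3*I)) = y + 3*I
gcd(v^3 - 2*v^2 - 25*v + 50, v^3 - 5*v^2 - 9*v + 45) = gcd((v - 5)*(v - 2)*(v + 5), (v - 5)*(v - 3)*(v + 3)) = v - 5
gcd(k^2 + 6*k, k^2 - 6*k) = k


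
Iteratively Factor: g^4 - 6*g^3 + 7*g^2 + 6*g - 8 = (g - 4)*(g^3 - 2*g^2 - g + 2) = (g - 4)*(g - 1)*(g^2 - g - 2) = (g - 4)*(g - 1)*(g + 1)*(g - 2)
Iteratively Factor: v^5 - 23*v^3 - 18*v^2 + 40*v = (v - 5)*(v^4 + 5*v^3 + 2*v^2 - 8*v) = (v - 5)*(v + 4)*(v^3 + v^2 - 2*v) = (v - 5)*(v - 1)*(v + 4)*(v^2 + 2*v) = v*(v - 5)*(v - 1)*(v + 4)*(v + 2)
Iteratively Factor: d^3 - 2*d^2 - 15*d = (d + 3)*(d^2 - 5*d) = (d - 5)*(d + 3)*(d)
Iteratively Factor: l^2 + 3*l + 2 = (l + 1)*(l + 2)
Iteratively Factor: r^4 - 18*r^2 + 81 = (r + 3)*(r^3 - 3*r^2 - 9*r + 27) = (r - 3)*(r + 3)*(r^2 - 9) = (r - 3)*(r + 3)^2*(r - 3)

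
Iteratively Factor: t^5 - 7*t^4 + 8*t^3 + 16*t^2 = (t - 4)*(t^4 - 3*t^3 - 4*t^2) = t*(t - 4)*(t^3 - 3*t^2 - 4*t) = t*(t - 4)^2*(t^2 + t) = t^2*(t - 4)^2*(t + 1)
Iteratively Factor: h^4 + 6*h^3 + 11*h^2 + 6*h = (h)*(h^3 + 6*h^2 + 11*h + 6) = h*(h + 1)*(h^2 + 5*h + 6) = h*(h + 1)*(h + 3)*(h + 2)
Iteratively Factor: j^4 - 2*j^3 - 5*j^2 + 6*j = (j - 3)*(j^3 + j^2 - 2*j) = j*(j - 3)*(j^2 + j - 2) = j*(j - 3)*(j - 1)*(j + 2)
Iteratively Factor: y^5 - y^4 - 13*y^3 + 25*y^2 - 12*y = (y - 3)*(y^4 + 2*y^3 - 7*y^2 + 4*y) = (y - 3)*(y + 4)*(y^3 - 2*y^2 + y) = (y - 3)*(y - 1)*(y + 4)*(y^2 - y) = y*(y - 3)*(y - 1)*(y + 4)*(y - 1)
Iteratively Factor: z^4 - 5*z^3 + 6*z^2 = (z)*(z^3 - 5*z^2 + 6*z) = z*(z - 3)*(z^2 - 2*z) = z*(z - 3)*(z - 2)*(z)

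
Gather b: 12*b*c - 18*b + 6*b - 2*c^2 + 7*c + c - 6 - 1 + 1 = b*(12*c - 12) - 2*c^2 + 8*c - 6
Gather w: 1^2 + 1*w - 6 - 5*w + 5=-4*w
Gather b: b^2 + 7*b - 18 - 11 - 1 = b^2 + 7*b - 30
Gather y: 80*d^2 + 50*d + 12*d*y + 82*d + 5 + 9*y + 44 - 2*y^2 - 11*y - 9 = 80*d^2 + 132*d - 2*y^2 + y*(12*d - 2) + 40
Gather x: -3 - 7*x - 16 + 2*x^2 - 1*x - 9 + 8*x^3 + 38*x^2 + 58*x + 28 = 8*x^3 + 40*x^2 + 50*x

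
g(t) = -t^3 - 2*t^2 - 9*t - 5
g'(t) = -3*t^2 - 4*t - 9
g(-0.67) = 0.43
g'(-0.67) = -7.67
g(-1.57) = 8.07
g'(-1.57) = -10.11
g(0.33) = -8.22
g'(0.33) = -10.65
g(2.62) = -60.29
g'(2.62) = -40.07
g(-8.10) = 468.12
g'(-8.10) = -173.43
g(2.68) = -62.73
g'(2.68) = -41.27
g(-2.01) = 13.13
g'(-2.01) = -13.08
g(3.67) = -114.40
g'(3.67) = -64.09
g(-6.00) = 193.00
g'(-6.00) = -93.00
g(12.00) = -2129.00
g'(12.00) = -489.00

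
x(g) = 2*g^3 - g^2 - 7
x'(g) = 6*g^2 - 2*g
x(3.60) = 73.35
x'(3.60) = 70.56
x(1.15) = -5.28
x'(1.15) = 5.64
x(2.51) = 18.33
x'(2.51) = 32.78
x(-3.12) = -77.48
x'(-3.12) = 64.65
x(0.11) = -7.01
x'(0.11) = -0.15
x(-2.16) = -31.82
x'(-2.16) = 32.31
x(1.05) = -5.79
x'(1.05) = 4.52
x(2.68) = 24.32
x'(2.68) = 37.73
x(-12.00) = -3607.00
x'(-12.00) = 888.00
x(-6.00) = -475.00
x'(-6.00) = 228.00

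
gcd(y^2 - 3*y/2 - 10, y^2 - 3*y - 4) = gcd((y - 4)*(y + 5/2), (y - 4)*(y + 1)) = y - 4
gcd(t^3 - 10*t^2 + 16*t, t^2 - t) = t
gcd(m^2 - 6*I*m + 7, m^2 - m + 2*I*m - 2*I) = 1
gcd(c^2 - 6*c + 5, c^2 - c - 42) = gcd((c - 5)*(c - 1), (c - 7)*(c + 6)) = 1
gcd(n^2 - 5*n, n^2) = n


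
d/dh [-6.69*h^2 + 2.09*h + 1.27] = 2.09 - 13.38*h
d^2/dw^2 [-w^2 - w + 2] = -2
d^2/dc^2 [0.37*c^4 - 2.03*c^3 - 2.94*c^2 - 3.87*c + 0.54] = 4.44*c^2 - 12.18*c - 5.88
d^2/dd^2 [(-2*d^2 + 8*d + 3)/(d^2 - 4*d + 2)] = 14*(3*d^2 - 12*d + 14)/(d^6 - 12*d^5 + 54*d^4 - 112*d^3 + 108*d^2 - 48*d + 8)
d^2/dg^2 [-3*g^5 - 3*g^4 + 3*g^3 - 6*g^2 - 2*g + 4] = -60*g^3 - 36*g^2 + 18*g - 12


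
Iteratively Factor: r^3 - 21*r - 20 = (r + 4)*(r^2 - 4*r - 5) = (r + 1)*(r + 4)*(r - 5)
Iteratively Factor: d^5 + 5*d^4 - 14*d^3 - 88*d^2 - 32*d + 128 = (d - 1)*(d^4 + 6*d^3 - 8*d^2 - 96*d - 128) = (d - 1)*(d + 2)*(d^3 + 4*d^2 - 16*d - 64) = (d - 4)*(d - 1)*(d + 2)*(d^2 + 8*d + 16) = (d - 4)*(d - 1)*(d + 2)*(d + 4)*(d + 4)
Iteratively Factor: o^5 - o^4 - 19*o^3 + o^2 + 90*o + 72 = (o + 2)*(o^4 - 3*o^3 - 13*o^2 + 27*o + 36) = (o - 3)*(o + 2)*(o^3 - 13*o - 12) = (o - 3)*(o + 2)*(o + 3)*(o^2 - 3*o - 4) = (o - 3)*(o + 1)*(o + 2)*(o + 3)*(o - 4)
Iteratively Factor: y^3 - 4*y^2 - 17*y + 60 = (y + 4)*(y^2 - 8*y + 15) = (y - 5)*(y + 4)*(y - 3)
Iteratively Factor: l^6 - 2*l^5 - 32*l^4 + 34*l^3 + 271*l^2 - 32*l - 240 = (l + 1)*(l^5 - 3*l^4 - 29*l^3 + 63*l^2 + 208*l - 240) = (l - 4)*(l + 1)*(l^4 + l^3 - 25*l^2 - 37*l + 60) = (l - 4)*(l + 1)*(l + 4)*(l^3 - 3*l^2 - 13*l + 15) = (l - 5)*(l - 4)*(l + 1)*(l + 4)*(l^2 + 2*l - 3) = (l - 5)*(l - 4)*(l + 1)*(l + 3)*(l + 4)*(l - 1)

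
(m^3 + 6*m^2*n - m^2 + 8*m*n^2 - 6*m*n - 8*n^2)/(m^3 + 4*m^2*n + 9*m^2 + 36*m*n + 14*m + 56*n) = (m^2 + 2*m*n - m - 2*n)/(m^2 + 9*m + 14)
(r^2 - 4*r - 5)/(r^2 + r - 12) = (r^2 - 4*r - 5)/(r^2 + r - 12)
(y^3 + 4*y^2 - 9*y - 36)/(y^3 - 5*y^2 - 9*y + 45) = (y + 4)/(y - 5)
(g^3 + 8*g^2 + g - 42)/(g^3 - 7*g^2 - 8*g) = (-g^3 - 8*g^2 - g + 42)/(g*(-g^2 + 7*g + 8))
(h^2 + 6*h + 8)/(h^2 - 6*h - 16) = (h + 4)/(h - 8)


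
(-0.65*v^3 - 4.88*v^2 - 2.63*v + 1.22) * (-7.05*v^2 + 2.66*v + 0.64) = 4.5825*v^5 + 32.675*v^4 + 5.1447*v^3 - 18.72*v^2 + 1.562*v + 0.7808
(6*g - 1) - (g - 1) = 5*g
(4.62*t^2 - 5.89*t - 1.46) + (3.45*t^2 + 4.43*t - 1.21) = 8.07*t^2 - 1.46*t - 2.67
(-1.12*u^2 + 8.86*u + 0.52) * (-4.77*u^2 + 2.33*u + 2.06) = 5.3424*u^4 - 44.8718*u^3 + 15.8562*u^2 + 19.4632*u + 1.0712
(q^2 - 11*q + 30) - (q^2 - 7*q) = 30 - 4*q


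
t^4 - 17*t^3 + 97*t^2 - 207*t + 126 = (t - 7)*(t - 6)*(t - 3)*(t - 1)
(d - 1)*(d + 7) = d^2 + 6*d - 7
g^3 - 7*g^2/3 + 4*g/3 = g*(g - 4/3)*(g - 1)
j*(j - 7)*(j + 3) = j^3 - 4*j^2 - 21*j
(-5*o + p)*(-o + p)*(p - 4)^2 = 5*o^2*p^2 - 40*o^2*p + 80*o^2 - 6*o*p^3 + 48*o*p^2 - 96*o*p + p^4 - 8*p^3 + 16*p^2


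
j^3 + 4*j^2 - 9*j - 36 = (j - 3)*(j + 3)*(j + 4)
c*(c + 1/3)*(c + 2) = c^3 + 7*c^2/3 + 2*c/3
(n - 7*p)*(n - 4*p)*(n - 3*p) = n^3 - 14*n^2*p + 61*n*p^2 - 84*p^3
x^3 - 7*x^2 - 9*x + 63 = (x - 7)*(x - 3)*(x + 3)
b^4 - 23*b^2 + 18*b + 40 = (b - 4)*(b - 2)*(b + 1)*(b + 5)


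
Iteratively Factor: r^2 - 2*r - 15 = (r + 3)*(r - 5)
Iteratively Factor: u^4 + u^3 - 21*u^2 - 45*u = (u + 3)*(u^3 - 2*u^2 - 15*u) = (u + 3)^2*(u^2 - 5*u) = (u - 5)*(u + 3)^2*(u)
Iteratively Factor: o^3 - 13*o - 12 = (o + 3)*(o^2 - 3*o - 4) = (o - 4)*(o + 3)*(o + 1)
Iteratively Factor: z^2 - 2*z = (z)*(z - 2)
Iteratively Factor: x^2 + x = (x)*(x + 1)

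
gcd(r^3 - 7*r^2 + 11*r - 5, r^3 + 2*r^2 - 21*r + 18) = r - 1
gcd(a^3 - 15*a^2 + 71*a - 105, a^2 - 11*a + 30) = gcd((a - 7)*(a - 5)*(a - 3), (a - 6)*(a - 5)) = a - 5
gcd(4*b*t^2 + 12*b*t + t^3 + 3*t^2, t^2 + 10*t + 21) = t + 3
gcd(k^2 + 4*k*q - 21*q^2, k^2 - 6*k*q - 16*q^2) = 1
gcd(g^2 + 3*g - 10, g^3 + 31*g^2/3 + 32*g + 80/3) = g + 5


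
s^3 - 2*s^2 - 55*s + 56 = (s - 8)*(s - 1)*(s + 7)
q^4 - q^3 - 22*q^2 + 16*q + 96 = (q - 4)*(q - 3)*(q + 2)*(q + 4)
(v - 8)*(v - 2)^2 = v^3 - 12*v^2 + 36*v - 32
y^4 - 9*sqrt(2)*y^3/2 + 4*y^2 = y^2*(y - 4*sqrt(2))*(y - sqrt(2)/2)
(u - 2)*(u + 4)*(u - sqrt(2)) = u^3 - sqrt(2)*u^2 + 2*u^2 - 8*u - 2*sqrt(2)*u + 8*sqrt(2)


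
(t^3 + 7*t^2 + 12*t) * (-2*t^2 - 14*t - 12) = -2*t^5 - 28*t^4 - 134*t^3 - 252*t^2 - 144*t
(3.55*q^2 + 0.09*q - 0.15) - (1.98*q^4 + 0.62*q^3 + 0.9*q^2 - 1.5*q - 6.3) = -1.98*q^4 - 0.62*q^3 + 2.65*q^2 + 1.59*q + 6.15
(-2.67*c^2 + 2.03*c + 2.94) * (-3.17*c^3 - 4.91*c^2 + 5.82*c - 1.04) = 8.4639*c^5 + 6.6746*c^4 - 34.8265*c^3 + 0.155999999999999*c^2 + 14.9996*c - 3.0576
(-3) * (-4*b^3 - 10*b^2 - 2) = 12*b^3 + 30*b^2 + 6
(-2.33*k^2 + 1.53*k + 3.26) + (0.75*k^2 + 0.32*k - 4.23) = -1.58*k^2 + 1.85*k - 0.970000000000001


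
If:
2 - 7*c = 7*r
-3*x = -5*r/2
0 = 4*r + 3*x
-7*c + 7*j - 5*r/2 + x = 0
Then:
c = 2/7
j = 2/7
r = 0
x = 0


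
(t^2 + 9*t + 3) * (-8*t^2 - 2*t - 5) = -8*t^4 - 74*t^3 - 47*t^2 - 51*t - 15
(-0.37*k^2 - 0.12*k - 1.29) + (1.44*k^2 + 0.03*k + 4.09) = 1.07*k^2 - 0.09*k + 2.8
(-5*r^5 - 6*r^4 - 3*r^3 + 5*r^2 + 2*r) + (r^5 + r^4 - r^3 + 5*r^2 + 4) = -4*r^5 - 5*r^4 - 4*r^3 + 10*r^2 + 2*r + 4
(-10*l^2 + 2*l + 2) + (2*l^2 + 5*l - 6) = -8*l^2 + 7*l - 4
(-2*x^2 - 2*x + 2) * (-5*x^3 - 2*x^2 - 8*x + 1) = 10*x^5 + 14*x^4 + 10*x^3 + 10*x^2 - 18*x + 2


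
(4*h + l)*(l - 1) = 4*h*l - 4*h + l^2 - l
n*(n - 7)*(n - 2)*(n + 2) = n^4 - 7*n^3 - 4*n^2 + 28*n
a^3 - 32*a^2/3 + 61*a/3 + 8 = (a - 8)*(a - 3)*(a + 1/3)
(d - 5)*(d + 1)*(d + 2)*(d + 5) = d^4 + 3*d^3 - 23*d^2 - 75*d - 50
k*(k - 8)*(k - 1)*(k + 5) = k^4 - 4*k^3 - 37*k^2 + 40*k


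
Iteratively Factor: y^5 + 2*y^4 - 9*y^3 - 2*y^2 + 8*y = (y + 4)*(y^4 - 2*y^3 - y^2 + 2*y) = (y - 1)*(y + 4)*(y^3 - y^2 - 2*y) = (y - 2)*(y - 1)*(y + 4)*(y^2 + y) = y*(y - 2)*(y - 1)*(y + 4)*(y + 1)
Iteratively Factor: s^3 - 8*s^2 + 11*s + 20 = (s - 4)*(s^2 - 4*s - 5) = (s - 5)*(s - 4)*(s + 1)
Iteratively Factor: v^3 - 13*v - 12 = (v + 1)*(v^2 - v - 12) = (v + 1)*(v + 3)*(v - 4)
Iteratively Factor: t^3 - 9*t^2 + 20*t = (t - 4)*(t^2 - 5*t) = (t - 5)*(t - 4)*(t)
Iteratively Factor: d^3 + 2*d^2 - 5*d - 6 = (d + 1)*(d^2 + d - 6) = (d + 1)*(d + 3)*(d - 2)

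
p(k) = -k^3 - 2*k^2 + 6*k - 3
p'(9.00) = -273.00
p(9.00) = -840.00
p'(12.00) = -474.00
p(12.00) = -1947.00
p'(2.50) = -22.75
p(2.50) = -16.12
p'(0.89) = 0.06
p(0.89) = 0.05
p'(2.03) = -14.48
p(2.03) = -7.43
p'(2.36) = -20.15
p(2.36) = -13.12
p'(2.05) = -14.81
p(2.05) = -7.72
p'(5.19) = -95.57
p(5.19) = -165.53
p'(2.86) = -29.98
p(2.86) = -25.59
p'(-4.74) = -42.44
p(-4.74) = 30.12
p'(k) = -3*k^2 - 4*k + 6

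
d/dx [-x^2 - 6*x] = -2*x - 6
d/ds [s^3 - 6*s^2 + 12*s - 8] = 3*s^2 - 12*s + 12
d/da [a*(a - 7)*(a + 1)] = 3*a^2 - 12*a - 7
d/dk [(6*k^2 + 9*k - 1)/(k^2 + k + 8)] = (-3*k^2 + 98*k + 73)/(k^4 + 2*k^3 + 17*k^2 + 16*k + 64)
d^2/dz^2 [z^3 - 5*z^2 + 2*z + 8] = 6*z - 10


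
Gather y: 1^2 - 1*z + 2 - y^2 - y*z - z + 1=-y^2 - y*z - 2*z + 4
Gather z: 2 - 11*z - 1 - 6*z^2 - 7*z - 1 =-6*z^2 - 18*z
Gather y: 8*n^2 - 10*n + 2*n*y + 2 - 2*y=8*n^2 - 10*n + y*(2*n - 2) + 2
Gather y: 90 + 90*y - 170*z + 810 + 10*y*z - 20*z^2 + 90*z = y*(10*z + 90) - 20*z^2 - 80*z + 900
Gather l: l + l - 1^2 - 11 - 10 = 2*l - 22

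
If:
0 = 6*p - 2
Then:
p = 1/3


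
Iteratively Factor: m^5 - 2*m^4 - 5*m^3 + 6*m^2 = (m)*(m^4 - 2*m^3 - 5*m^2 + 6*m) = m*(m - 1)*(m^3 - m^2 - 6*m) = m*(m - 1)*(m + 2)*(m^2 - 3*m) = m^2*(m - 1)*(m + 2)*(m - 3)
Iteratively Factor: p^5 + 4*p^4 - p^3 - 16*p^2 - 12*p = (p + 1)*(p^4 + 3*p^3 - 4*p^2 - 12*p) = (p - 2)*(p + 1)*(p^3 + 5*p^2 + 6*p) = (p - 2)*(p + 1)*(p + 3)*(p^2 + 2*p) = p*(p - 2)*(p + 1)*(p + 3)*(p + 2)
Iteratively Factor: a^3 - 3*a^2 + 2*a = (a - 2)*(a^2 - a) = a*(a - 2)*(a - 1)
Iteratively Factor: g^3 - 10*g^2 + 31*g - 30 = (g - 5)*(g^2 - 5*g + 6) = (g - 5)*(g - 2)*(g - 3)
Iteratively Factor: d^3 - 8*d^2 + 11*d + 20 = (d - 5)*(d^2 - 3*d - 4) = (d - 5)*(d + 1)*(d - 4)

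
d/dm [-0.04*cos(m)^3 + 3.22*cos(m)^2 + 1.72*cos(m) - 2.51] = (0.12*cos(m)^2 - 6.44*cos(m) - 1.72)*sin(m)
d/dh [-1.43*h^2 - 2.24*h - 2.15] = -2.86*h - 2.24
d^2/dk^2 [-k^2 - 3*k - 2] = -2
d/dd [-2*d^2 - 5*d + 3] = -4*d - 5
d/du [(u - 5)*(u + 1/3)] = 2*u - 14/3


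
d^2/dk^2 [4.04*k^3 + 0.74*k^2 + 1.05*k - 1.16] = 24.24*k + 1.48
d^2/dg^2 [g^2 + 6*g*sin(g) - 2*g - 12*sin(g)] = -6*g*sin(g) + 12*sqrt(2)*sin(g + pi/4) + 2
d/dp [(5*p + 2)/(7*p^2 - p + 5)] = (35*p^2 - 5*p - (5*p + 2)*(14*p - 1) + 25)/(7*p^2 - p + 5)^2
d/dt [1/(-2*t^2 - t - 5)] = (4*t + 1)/(2*t^2 + t + 5)^2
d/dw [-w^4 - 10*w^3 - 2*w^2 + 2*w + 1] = -4*w^3 - 30*w^2 - 4*w + 2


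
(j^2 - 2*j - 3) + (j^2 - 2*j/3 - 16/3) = 2*j^2 - 8*j/3 - 25/3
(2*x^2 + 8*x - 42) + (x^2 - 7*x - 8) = 3*x^2 + x - 50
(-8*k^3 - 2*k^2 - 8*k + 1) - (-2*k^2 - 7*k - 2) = -8*k^3 - k + 3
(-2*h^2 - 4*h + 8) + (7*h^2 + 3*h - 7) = 5*h^2 - h + 1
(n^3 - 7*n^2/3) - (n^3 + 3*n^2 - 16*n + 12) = -16*n^2/3 + 16*n - 12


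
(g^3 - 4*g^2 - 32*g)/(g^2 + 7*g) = (g^2 - 4*g - 32)/(g + 7)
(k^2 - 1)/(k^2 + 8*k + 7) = (k - 1)/(k + 7)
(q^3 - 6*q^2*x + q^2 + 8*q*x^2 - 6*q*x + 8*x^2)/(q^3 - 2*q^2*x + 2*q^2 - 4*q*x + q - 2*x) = (q - 4*x)/(q + 1)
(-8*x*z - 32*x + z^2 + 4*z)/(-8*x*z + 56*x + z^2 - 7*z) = (z + 4)/(z - 7)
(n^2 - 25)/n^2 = 1 - 25/n^2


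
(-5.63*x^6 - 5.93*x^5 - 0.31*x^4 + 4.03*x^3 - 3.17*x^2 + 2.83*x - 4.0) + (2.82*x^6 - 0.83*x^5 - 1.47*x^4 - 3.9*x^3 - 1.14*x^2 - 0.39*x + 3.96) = -2.81*x^6 - 6.76*x^5 - 1.78*x^4 + 0.13*x^3 - 4.31*x^2 + 2.44*x - 0.04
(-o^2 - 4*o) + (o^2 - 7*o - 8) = -11*o - 8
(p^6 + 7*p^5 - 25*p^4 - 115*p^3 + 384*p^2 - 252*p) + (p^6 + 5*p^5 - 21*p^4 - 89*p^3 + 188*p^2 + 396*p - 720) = 2*p^6 + 12*p^5 - 46*p^4 - 204*p^3 + 572*p^2 + 144*p - 720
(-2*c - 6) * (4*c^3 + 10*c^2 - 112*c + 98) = -8*c^4 - 44*c^3 + 164*c^2 + 476*c - 588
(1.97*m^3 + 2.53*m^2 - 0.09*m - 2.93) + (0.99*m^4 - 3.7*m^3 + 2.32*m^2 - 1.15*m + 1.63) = 0.99*m^4 - 1.73*m^3 + 4.85*m^2 - 1.24*m - 1.3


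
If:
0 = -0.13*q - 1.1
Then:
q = -8.46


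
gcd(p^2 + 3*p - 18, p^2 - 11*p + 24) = p - 3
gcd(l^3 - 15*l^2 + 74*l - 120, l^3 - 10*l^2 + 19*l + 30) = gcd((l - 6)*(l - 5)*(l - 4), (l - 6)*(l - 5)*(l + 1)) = l^2 - 11*l + 30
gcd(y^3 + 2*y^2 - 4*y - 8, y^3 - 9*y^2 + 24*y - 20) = y - 2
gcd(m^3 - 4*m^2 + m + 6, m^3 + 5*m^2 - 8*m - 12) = m^2 - m - 2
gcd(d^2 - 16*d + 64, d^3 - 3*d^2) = 1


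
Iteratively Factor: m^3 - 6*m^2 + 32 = (m - 4)*(m^2 - 2*m - 8) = (m - 4)^2*(m + 2)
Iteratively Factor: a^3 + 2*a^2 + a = (a + 1)*(a^2 + a) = (a + 1)^2*(a)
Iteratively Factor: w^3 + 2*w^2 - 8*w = (w - 2)*(w^2 + 4*w) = w*(w - 2)*(w + 4)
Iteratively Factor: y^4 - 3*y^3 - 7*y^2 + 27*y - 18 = (y + 3)*(y^3 - 6*y^2 + 11*y - 6) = (y - 3)*(y + 3)*(y^2 - 3*y + 2) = (y - 3)*(y - 1)*(y + 3)*(y - 2)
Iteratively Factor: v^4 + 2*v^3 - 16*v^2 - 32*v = (v + 4)*(v^3 - 2*v^2 - 8*v) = v*(v + 4)*(v^2 - 2*v - 8) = v*(v - 4)*(v + 4)*(v + 2)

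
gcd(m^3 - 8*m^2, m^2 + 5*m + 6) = 1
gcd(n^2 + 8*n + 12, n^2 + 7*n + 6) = n + 6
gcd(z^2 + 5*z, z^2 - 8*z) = z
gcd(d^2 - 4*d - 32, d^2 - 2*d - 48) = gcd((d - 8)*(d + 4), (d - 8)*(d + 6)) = d - 8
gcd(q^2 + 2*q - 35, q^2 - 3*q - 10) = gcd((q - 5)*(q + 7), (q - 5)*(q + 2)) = q - 5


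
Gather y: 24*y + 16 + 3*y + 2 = 27*y + 18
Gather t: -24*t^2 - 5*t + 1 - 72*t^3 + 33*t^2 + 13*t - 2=-72*t^3 + 9*t^2 + 8*t - 1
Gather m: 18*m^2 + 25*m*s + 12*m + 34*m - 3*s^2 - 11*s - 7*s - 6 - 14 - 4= 18*m^2 + m*(25*s + 46) - 3*s^2 - 18*s - 24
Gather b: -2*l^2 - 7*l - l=-2*l^2 - 8*l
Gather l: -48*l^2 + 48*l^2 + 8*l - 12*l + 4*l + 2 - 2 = 0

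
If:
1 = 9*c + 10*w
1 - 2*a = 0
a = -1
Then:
No Solution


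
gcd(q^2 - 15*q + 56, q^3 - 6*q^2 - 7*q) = q - 7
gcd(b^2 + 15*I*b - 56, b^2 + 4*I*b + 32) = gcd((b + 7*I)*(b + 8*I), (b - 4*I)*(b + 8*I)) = b + 8*I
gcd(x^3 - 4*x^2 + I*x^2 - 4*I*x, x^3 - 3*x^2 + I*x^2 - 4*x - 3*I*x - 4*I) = x^2 + x*(-4 + I) - 4*I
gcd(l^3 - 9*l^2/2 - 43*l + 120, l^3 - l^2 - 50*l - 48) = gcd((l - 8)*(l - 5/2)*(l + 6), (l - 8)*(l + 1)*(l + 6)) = l^2 - 2*l - 48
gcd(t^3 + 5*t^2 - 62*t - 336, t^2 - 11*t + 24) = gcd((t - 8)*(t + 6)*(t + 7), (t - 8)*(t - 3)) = t - 8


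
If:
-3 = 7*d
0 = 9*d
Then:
No Solution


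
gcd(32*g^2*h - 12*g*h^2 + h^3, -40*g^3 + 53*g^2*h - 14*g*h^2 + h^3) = 8*g - h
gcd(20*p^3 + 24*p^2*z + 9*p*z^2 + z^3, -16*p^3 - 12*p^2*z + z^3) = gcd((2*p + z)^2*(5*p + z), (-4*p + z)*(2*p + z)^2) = 4*p^2 + 4*p*z + z^2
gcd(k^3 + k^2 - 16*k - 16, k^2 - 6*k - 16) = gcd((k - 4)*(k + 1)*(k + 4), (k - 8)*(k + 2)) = 1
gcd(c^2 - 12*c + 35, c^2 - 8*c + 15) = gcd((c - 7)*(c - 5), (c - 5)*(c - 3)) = c - 5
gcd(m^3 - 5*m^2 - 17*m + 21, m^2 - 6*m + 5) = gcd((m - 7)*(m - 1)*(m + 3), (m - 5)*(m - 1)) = m - 1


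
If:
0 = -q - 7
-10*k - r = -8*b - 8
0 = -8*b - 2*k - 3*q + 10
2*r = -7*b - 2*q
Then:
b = 308/103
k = 729/206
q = -7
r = -357/103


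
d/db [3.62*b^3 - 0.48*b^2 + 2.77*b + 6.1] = 10.86*b^2 - 0.96*b + 2.77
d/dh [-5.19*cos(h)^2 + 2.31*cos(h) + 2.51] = (10.38*cos(h) - 2.31)*sin(h)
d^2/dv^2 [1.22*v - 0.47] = 0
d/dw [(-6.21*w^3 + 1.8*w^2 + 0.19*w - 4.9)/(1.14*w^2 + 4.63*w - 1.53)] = (-7.0794*w^4 - 57.5046*w^3 + 36.6213*w^2 + 5.664*w + 22.3963)/(1.2996*w^4 + 10.5564*w^3 + 17.9485*w^2 - 14.1678*w + 2.3409)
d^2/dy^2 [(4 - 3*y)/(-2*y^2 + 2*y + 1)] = 4*((7 - 9*y)*(-2*y^2 + 2*y + 1) - 2*(2*y - 1)^2*(3*y - 4))/(-2*y^2 + 2*y + 1)^3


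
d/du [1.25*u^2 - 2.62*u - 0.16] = 2.5*u - 2.62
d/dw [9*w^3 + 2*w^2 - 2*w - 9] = 27*w^2 + 4*w - 2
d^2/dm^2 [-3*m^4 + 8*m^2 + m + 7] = 16 - 36*m^2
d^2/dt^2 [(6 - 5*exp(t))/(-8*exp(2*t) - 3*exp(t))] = 2*(160*exp(3*t) - 828*exp(2*t) - 216*exp(t) - 27)*exp(-t)/(512*exp(3*t) + 576*exp(2*t) + 216*exp(t) + 27)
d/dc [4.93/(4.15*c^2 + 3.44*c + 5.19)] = (-40.919*c - 16.9592)/(4.15*c^2 + 3.44*c + 5.19)^2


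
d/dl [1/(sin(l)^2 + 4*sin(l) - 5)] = -2*(sin(l) + 2)*cos(l)/(sin(l)^2 + 4*sin(l) - 5)^2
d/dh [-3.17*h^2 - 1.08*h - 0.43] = -6.34*h - 1.08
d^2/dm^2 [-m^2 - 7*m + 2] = -2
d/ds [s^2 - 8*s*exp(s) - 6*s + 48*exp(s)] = -8*s*exp(s) + 2*s + 40*exp(s) - 6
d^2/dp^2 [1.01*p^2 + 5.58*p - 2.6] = 2.02000000000000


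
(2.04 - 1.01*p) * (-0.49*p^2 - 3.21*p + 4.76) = 0.4949*p^3 + 2.2425*p^2 - 11.356*p + 9.7104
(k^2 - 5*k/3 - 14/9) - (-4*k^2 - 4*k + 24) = 5*k^2 + 7*k/3 - 230/9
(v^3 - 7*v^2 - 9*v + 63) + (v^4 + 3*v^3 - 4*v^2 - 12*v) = v^4 + 4*v^3 - 11*v^2 - 21*v + 63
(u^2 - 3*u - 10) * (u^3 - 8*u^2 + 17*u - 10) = u^5 - 11*u^4 + 31*u^3 + 19*u^2 - 140*u + 100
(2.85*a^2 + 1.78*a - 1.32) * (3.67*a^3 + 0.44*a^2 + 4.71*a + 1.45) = 10.4595*a^5 + 7.7866*a^4 + 9.3623*a^3 + 11.9355*a^2 - 3.6362*a - 1.914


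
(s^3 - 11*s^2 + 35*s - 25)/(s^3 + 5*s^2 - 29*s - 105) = (s^2 - 6*s + 5)/(s^2 + 10*s + 21)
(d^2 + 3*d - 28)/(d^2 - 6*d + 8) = (d + 7)/(d - 2)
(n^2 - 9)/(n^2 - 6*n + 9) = (n + 3)/(n - 3)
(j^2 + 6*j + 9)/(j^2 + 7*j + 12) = (j + 3)/(j + 4)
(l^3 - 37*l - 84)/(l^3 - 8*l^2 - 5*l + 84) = (l + 4)/(l - 4)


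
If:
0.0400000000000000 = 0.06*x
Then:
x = 0.67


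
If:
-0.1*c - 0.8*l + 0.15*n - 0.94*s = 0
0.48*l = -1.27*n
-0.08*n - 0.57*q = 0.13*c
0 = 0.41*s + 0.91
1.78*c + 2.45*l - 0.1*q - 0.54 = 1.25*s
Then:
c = -5.40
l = 3.07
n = -1.16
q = 1.39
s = -2.22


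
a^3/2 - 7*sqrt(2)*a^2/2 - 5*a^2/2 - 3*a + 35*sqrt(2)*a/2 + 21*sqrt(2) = (a/2 + 1/2)*(a - 6)*(a - 7*sqrt(2))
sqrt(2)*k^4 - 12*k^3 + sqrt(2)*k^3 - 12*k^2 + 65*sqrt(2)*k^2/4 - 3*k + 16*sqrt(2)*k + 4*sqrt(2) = (k + 1/2)*(k - 4*sqrt(2))*(k - 2*sqrt(2))*(sqrt(2)*k + sqrt(2)/2)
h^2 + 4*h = h*(h + 4)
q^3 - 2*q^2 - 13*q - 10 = (q - 5)*(q + 1)*(q + 2)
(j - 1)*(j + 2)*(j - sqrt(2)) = j^3 - sqrt(2)*j^2 + j^2 - 2*j - sqrt(2)*j + 2*sqrt(2)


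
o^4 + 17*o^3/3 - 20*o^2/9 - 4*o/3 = o*(o - 2/3)*(o + 1/3)*(o + 6)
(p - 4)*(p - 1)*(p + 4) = p^3 - p^2 - 16*p + 16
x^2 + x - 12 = (x - 3)*(x + 4)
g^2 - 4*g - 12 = (g - 6)*(g + 2)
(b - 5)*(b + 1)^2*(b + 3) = b^4 - 18*b^2 - 32*b - 15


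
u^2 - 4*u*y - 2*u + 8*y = (u - 2)*(u - 4*y)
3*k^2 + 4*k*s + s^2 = (k + s)*(3*k + s)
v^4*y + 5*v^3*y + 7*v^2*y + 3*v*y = v*(v + 1)*(v + 3)*(v*y + y)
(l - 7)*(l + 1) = l^2 - 6*l - 7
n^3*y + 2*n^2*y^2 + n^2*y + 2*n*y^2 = n*(n + 2*y)*(n*y + y)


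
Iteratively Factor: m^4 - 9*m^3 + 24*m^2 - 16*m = (m)*(m^3 - 9*m^2 + 24*m - 16) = m*(m - 4)*(m^2 - 5*m + 4) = m*(m - 4)^2*(m - 1)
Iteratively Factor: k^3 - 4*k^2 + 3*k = (k)*(k^2 - 4*k + 3) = k*(k - 3)*(k - 1)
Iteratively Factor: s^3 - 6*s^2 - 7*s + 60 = (s - 4)*(s^2 - 2*s - 15) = (s - 4)*(s + 3)*(s - 5)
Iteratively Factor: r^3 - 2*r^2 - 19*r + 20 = (r - 5)*(r^2 + 3*r - 4) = (r - 5)*(r - 1)*(r + 4)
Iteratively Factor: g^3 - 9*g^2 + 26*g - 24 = (g - 2)*(g^2 - 7*g + 12) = (g - 4)*(g - 2)*(g - 3)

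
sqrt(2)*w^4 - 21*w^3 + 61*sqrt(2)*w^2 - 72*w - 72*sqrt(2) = (w - 6*sqrt(2))*(w - 3*sqrt(2))*(w - 2*sqrt(2))*(sqrt(2)*w + 1)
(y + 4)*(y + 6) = y^2 + 10*y + 24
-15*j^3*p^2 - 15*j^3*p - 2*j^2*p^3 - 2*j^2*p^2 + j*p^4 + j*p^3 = p*(-5*j + p)*(3*j + p)*(j*p + j)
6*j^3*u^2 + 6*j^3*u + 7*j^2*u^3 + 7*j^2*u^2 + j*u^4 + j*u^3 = u*(j + u)*(6*j + u)*(j*u + j)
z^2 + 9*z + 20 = (z + 4)*(z + 5)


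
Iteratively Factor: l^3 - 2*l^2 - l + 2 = (l - 1)*(l^2 - l - 2) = (l - 1)*(l + 1)*(l - 2)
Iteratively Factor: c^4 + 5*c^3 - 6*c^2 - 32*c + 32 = (c + 4)*(c^3 + c^2 - 10*c + 8) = (c + 4)^2*(c^2 - 3*c + 2) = (c - 1)*(c + 4)^2*(c - 2)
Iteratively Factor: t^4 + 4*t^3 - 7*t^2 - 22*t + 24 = (t + 3)*(t^3 + t^2 - 10*t + 8) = (t - 1)*(t + 3)*(t^2 + 2*t - 8) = (t - 2)*(t - 1)*(t + 3)*(t + 4)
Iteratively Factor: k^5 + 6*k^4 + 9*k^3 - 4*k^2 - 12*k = (k - 1)*(k^4 + 7*k^3 + 16*k^2 + 12*k) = (k - 1)*(k + 2)*(k^3 + 5*k^2 + 6*k) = k*(k - 1)*(k + 2)*(k^2 + 5*k + 6) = k*(k - 1)*(k + 2)*(k + 3)*(k + 2)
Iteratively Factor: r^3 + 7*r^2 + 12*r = (r + 3)*(r^2 + 4*r) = r*(r + 3)*(r + 4)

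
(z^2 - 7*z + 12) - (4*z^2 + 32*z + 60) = -3*z^2 - 39*z - 48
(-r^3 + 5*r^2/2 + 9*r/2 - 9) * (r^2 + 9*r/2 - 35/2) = -r^5 - 2*r^4 + 133*r^3/4 - 65*r^2/2 - 477*r/4 + 315/2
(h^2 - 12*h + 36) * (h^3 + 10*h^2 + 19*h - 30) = h^5 - 2*h^4 - 65*h^3 + 102*h^2 + 1044*h - 1080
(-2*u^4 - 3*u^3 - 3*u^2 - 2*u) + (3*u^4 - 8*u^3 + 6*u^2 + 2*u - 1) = u^4 - 11*u^3 + 3*u^2 - 1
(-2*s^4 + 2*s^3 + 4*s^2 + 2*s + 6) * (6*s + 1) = -12*s^5 + 10*s^4 + 26*s^3 + 16*s^2 + 38*s + 6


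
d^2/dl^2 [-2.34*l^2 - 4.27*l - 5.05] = -4.68000000000000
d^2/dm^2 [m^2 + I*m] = 2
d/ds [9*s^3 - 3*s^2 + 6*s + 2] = 27*s^2 - 6*s + 6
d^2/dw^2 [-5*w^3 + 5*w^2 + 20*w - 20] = 10 - 30*w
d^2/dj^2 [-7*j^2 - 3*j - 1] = -14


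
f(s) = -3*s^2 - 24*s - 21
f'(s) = -6*s - 24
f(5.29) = -231.91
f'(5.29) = -55.74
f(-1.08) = 1.42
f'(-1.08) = -17.52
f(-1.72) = 11.40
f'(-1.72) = -13.68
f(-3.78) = 26.85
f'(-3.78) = -1.32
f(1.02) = -48.60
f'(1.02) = -30.12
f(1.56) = -65.74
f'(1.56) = -33.36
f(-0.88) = -2.20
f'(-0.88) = -18.72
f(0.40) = -31.08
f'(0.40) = -26.40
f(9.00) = -480.00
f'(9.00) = -78.00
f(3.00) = -120.00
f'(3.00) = -42.00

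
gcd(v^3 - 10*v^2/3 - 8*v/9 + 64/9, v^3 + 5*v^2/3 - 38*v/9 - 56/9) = v^2 - 2*v/3 - 8/3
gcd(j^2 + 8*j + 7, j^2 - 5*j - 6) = j + 1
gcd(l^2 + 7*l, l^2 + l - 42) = l + 7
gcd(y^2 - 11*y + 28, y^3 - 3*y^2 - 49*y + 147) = y - 7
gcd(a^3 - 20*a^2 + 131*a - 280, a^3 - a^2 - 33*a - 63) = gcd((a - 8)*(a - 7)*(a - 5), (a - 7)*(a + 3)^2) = a - 7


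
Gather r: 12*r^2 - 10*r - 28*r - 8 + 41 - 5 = 12*r^2 - 38*r + 28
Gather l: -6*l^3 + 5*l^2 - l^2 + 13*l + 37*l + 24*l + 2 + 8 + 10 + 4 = -6*l^3 + 4*l^2 + 74*l + 24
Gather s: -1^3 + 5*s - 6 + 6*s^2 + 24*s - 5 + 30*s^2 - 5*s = 36*s^2 + 24*s - 12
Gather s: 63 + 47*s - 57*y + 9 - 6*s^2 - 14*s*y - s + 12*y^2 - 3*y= -6*s^2 + s*(46 - 14*y) + 12*y^2 - 60*y + 72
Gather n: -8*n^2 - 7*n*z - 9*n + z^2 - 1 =-8*n^2 + n*(-7*z - 9) + z^2 - 1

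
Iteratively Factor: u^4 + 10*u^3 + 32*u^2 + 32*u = (u + 4)*(u^3 + 6*u^2 + 8*u) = (u + 2)*(u + 4)*(u^2 + 4*u) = (u + 2)*(u + 4)^2*(u)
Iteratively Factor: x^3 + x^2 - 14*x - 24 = (x - 4)*(x^2 + 5*x + 6) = (x - 4)*(x + 2)*(x + 3)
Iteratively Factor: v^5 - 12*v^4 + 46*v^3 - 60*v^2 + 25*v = (v - 1)*(v^4 - 11*v^3 + 35*v^2 - 25*v) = (v - 5)*(v - 1)*(v^3 - 6*v^2 + 5*v) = (v - 5)*(v - 1)^2*(v^2 - 5*v) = v*(v - 5)*(v - 1)^2*(v - 5)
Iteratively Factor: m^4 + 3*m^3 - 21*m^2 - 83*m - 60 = (m + 3)*(m^3 - 21*m - 20) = (m + 1)*(m + 3)*(m^2 - m - 20) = (m + 1)*(m + 3)*(m + 4)*(m - 5)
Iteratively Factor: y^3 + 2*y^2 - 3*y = (y - 1)*(y^2 + 3*y) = (y - 1)*(y + 3)*(y)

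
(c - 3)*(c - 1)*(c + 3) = c^3 - c^2 - 9*c + 9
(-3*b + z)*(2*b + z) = -6*b^2 - b*z + z^2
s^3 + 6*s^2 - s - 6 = (s - 1)*(s + 1)*(s + 6)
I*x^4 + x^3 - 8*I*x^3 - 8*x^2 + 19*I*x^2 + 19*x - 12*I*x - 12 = (x - 4)*(x - 3)*(x - I)*(I*x - I)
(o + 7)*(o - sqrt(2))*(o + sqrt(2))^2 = o^4 + sqrt(2)*o^3 + 7*o^3 - 2*o^2 + 7*sqrt(2)*o^2 - 14*o - 2*sqrt(2)*o - 14*sqrt(2)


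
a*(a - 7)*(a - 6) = a^3 - 13*a^2 + 42*a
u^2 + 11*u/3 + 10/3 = (u + 5/3)*(u + 2)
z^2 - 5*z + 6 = (z - 3)*(z - 2)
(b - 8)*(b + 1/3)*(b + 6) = b^3 - 5*b^2/3 - 146*b/3 - 16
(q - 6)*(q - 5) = q^2 - 11*q + 30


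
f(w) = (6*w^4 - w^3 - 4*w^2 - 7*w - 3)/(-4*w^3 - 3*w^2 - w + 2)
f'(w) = (12*w^2 + 6*w + 1)*(6*w^4 - w^3 - 4*w^2 - 7*w - 3)/(-4*w^3 - 3*w^2 - w + 2)^2 + (24*w^3 - 3*w^2 - 8*w - 7)/(-4*w^3 - 3*w^2 - w + 2)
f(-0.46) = -0.12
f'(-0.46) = -2.88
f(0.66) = 7.62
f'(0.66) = -63.53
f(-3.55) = 6.61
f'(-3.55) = -1.54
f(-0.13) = -1.03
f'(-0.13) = -3.11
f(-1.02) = 1.82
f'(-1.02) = -3.39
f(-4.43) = 7.95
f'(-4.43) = -1.52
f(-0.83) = 1.14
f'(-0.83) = -3.69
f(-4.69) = 8.34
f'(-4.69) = -1.52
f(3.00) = -2.93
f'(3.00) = -1.60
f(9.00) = -12.08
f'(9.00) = -1.51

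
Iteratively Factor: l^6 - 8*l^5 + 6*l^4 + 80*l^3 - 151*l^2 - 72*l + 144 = (l + 3)*(l^5 - 11*l^4 + 39*l^3 - 37*l^2 - 40*l + 48) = (l - 4)*(l + 3)*(l^4 - 7*l^3 + 11*l^2 + 7*l - 12) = (l - 4)^2*(l + 3)*(l^3 - 3*l^2 - l + 3) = (l - 4)^2*(l - 1)*(l + 3)*(l^2 - 2*l - 3) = (l - 4)^2*(l - 3)*(l - 1)*(l + 3)*(l + 1)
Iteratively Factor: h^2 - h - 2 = (h - 2)*(h + 1)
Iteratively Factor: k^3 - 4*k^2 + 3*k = (k - 3)*(k^2 - k) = (k - 3)*(k - 1)*(k)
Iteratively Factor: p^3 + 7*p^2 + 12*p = (p + 3)*(p^2 + 4*p) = p*(p + 3)*(p + 4)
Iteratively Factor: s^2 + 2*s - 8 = (s - 2)*(s + 4)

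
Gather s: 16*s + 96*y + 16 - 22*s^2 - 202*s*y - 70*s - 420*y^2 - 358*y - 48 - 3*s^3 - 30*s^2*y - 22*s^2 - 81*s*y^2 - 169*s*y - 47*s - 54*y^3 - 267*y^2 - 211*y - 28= -3*s^3 + s^2*(-30*y - 44) + s*(-81*y^2 - 371*y - 101) - 54*y^3 - 687*y^2 - 473*y - 60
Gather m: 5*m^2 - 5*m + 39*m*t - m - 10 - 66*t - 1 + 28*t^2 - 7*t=5*m^2 + m*(39*t - 6) + 28*t^2 - 73*t - 11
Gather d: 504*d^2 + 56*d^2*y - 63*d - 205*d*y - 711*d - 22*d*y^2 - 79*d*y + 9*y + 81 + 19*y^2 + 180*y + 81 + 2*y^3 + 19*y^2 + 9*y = d^2*(56*y + 504) + d*(-22*y^2 - 284*y - 774) + 2*y^3 + 38*y^2 + 198*y + 162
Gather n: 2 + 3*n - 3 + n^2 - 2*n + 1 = n^2 + n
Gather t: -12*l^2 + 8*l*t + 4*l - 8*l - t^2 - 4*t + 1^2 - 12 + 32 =-12*l^2 - 4*l - t^2 + t*(8*l - 4) + 21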